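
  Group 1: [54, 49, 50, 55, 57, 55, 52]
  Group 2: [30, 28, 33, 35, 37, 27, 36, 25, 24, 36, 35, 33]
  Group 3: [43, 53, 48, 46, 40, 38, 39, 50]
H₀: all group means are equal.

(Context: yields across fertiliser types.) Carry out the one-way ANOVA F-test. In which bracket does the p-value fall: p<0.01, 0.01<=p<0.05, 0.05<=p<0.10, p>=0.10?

p-value bracket: p<0.01

Group means [53.14, 31.58, 44.62], grand mean 41.037
SSB = Σnᵢ(x̄ᵢ−x̄)² = 2201.314; SSW = ΣΣ(x−x̄ᵢ)² = 495.649
MSB = 2201.314/2 = 1100.6571; MSW = 495.649/24 = 20.6520
F = MSB/MSW = 53.2953
df = (2, 24)
p-value (upper-tail) = 0.00000
→ bracket: p<0.01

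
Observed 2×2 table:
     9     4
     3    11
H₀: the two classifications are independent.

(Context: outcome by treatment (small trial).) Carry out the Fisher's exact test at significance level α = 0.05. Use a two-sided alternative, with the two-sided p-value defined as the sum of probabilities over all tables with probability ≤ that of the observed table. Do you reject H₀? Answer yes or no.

reject H₀: yes

Margins: r₁=13, r₂=14, c₁=12, c₂=15, n=27
p_obs = C(13,9)·C(14,3)/C(27,12); sum pmf over tables with pmf ≤ p_obs
p-value (two-sided) = 0.02130
At α=0.05: p < α → reject H₀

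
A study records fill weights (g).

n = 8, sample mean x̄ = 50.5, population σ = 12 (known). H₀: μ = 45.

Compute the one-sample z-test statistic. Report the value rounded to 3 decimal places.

test statistic = 1.296

SE = σ/√n = 12/√8 = 4.2426
z = (x̄−μ₀)/SE = (50.5−45)/4.2426 = 1.2964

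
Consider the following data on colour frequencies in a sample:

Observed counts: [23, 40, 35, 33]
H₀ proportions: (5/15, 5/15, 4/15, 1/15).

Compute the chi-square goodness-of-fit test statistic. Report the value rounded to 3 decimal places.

n = 131; E_i = n·p_i = [43.67, 43.67, 34.93, 8.73]
χ² = (23−43.67)²/43.67 + (40−43.67)²/43.67 + (35−34.93)²/34.93 + (33−8.73)²/8.73 = 77.5172
df = 3

test statistic = 77.517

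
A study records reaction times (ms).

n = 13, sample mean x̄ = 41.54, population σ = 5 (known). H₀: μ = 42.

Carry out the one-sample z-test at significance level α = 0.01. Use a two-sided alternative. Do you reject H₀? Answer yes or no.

SE = σ/√n = 5/√13 = 1.3868
z = (x̄−μ₀)/SE = (41.54−42)/1.3868 = -0.3317
p-value (two-sided) = 0.74011
At α=0.01: p ≥ α → fail to reject H₀

reject H₀: no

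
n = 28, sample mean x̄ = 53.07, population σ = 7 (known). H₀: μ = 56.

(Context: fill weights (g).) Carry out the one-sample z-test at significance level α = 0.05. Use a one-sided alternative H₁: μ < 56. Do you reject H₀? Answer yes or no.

SE = σ/√n = 7/√28 = 1.3229
z = (x̄−μ₀)/SE = (53.07−56)/1.3229 = -2.2149
p-value (one-sided, H₁ less) = 0.01338
At α=0.05: p < α → reject H₀

reject H₀: yes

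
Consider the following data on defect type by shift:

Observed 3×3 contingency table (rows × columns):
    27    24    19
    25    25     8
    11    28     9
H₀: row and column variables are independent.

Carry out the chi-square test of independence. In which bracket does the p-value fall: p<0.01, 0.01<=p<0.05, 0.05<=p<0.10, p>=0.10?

Row totals [70, 58, 48], col totals [63, 77, 36], n=176
χ² = (27−25.06)²/25.06 + (24−30.62)²/30.62 + (19−14.32)²/14.32 + (25−20.76)²/20.76 + (25−25.38)²/25.38 + (8−11.86)²/11.86 + (11−17.18)²/17.18 + (28−21.00)²/21.00 + (9−9.82)²/9.82 = 9.8696
df = 4
p-value (upper-tail) = 0.04268
→ bracket: 0.01<=p<0.05

p-value bracket: 0.01<=p<0.05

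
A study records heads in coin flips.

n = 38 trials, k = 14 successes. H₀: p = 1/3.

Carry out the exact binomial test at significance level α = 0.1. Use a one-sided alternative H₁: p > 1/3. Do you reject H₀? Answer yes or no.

reject H₀: no

Exact binomial: n=38, k=14, p₀=1/3=0.3333
P(X≥14) from Σ C(n,i)·p₀^i·(1−p₀)^(n−i)
p-value (one-sided, H₁ greater) = 0.38061
At α=0.1: p ≥ α → fail to reject H₀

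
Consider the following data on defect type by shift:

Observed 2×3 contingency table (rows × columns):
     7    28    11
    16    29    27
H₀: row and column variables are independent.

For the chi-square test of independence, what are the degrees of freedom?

df = (r−1)(c−1) = (2−1)·(3−1) = 2

degrees of freedom = 2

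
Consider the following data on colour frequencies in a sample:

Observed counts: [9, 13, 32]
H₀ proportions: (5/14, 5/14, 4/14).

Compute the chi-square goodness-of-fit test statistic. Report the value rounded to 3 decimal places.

test statistic = 25.333

n = 54; E_i = n·p_i = [19.29, 19.29, 15.43]
χ² = (9−19.29)²/19.29 + (13−19.29)²/19.29 + (32−15.43)²/15.43 = 25.3333
df = 2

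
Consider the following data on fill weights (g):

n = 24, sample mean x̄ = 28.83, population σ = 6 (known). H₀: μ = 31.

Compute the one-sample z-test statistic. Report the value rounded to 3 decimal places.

test statistic = -1.772

SE = σ/√n = 6/√24 = 1.2247
z = (x̄−μ₀)/SE = (28.83−31)/1.2247 = -1.7718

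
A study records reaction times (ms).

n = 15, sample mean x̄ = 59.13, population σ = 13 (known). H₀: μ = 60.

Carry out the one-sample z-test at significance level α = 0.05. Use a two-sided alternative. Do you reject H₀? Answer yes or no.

SE = σ/√n = 13/√15 = 3.3566
z = (x̄−μ₀)/SE = (59.13−60)/3.3566 = -0.2592
p-value (two-sided) = 0.79549
At α=0.05: p ≥ α → fail to reject H₀

reject H₀: no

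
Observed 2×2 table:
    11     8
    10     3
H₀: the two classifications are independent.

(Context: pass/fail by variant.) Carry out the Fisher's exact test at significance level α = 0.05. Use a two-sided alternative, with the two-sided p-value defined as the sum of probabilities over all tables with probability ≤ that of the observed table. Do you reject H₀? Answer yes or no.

reject H₀: no

Margins: r₁=19, r₂=13, c₁=21, c₂=11, n=32
p_obs = C(19,11)·C(13,10)/C(32,21); sum pmf over tables with pmf ≤ p_obs
p-value (two-sided) = 0.45013
At α=0.05: p ≥ α → fail to reject H₀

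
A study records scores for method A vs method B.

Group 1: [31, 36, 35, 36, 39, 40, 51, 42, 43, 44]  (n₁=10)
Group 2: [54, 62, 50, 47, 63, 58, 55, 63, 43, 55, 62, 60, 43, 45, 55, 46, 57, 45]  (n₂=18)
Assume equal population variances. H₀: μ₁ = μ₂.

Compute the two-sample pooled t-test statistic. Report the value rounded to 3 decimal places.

x̄₁=39.700, s₁=5.658, n₁=10
x̄₂=53.500, s₂=7.205, n₂=18
s_p² = [9·5.658² + 17·7.205²]/26 = 45.0231
SE = √(s_p²·(1/10+1/18)) = 2.6464
t = (39.700−53.500)/2.6464 = -5.2146
df = 26

test statistic = -5.215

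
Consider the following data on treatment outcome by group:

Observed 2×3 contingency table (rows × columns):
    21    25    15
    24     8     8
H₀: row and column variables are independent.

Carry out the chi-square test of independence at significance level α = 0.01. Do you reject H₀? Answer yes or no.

reject H₀: no

Row totals [61, 40], col totals [45, 33, 23], n=101
χ² = (21−27.18)²/27.18 + (25−19.93)²/19.93 + (15−13.89)²/13.89 + (24−17.82)²/17.82 + (8−13.07)²/13.07 + (8−9.11)²/9.11 = 7.0254
df = 2
p-value (upper-tail) = 0.02982
At α=0.01: p ≥ α → fail to reject H₀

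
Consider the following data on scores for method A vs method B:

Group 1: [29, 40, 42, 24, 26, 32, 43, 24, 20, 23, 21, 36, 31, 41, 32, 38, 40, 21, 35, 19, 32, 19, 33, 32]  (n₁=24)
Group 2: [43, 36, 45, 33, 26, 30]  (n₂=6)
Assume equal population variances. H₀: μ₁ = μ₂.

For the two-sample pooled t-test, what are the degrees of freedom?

df = n₁ + n₂ − 2 = 24 + 6 − 2 = 28

degrees of freedom = 28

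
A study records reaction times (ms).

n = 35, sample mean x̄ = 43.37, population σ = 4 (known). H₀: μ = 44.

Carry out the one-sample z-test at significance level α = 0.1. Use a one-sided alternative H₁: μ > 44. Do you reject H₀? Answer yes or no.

SE = σ/√n = 4/√35 = 0.6761
z = (x̄−μ₀)/SE = (43.37−44)/0.6761 = -0.9318
p-value (one-sided, H₁ greater) = 0.82428
At α=0.1: p ≥ α → fail to reject H₀

reject H₀: no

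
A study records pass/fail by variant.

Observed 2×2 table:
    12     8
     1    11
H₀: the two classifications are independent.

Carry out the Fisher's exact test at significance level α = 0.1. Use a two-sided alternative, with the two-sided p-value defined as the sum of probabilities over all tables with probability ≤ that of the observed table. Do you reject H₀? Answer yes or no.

Margins: r₁=20, r₂=12, c₁=13, c₂=19, n=32
p_obs = C(20,12)·C(12,1)/C(32,13); sum pmf over tables with pmf ≤ p_obs
p-value (two-sided) = 0.00787
At α=0.1: p < α → reject H₀

reject H₀: yes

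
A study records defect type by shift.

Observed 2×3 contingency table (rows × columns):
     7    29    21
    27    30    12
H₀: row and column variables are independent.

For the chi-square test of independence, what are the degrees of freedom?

degrees of freedom = 2

df = (r−1)(c−1) = (2−1)·(3−1) = 2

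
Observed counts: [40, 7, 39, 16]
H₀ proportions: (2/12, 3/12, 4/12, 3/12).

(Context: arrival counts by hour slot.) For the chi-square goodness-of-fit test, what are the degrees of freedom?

degrees of freedom = 3

df = k − 1 = 4 − 1 = 3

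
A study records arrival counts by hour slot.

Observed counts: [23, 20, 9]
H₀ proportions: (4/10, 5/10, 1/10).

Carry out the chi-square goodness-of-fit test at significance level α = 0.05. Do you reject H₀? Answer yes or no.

reject H₀: no

n = 52; E_i = n·p_i = [20.80, 26.00, 5.20]
χ² = (23−20.80)²/20.80 + (20−26.00)²/26.00 + (9−5.20)²/5.20 = 4.3942
df = 2
p-value (upper-tail) = 0.11112
At α=0.05: p ≥ α → fail to reject H₀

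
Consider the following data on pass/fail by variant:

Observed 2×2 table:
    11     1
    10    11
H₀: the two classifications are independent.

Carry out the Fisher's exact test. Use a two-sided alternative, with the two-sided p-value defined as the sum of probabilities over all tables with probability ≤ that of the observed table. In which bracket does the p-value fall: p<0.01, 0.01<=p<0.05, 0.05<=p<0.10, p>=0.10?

p-value bracket: 0.01<=p<0.05

Margins: r₁=12, r₂=21, c₁=21, c₂=12, n=33
p_obs = C(12,11)·C(21,10)/C(33,21); sum pmf over tables with pmf ≤ p_obs
p-value (two-sided) = 0.02197
→ bracket: 0.01<=p<0.05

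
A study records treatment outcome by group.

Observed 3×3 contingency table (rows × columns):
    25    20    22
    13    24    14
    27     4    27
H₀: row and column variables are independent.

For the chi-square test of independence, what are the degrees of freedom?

degrees of freedom = 4

df = (r−1)(c−1) = (3−1)·(3−1) = 4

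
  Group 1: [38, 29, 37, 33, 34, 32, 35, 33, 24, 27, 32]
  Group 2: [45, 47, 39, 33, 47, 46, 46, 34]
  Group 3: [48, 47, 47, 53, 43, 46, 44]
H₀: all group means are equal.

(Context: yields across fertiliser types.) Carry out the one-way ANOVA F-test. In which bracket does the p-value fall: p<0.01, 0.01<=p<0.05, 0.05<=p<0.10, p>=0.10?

p-value bracket: p<0.01

Group means [32.18, 42.12, 46.86], grand mean 39.192
SSB = Σnᵢ(x̄ᵢ−x̄)² = 1020.670; SSW = ΣΣ(x−x̄ᵢ)² = 481.369
MSB = 1020.670/2 = 510.3350; MSW = 481.369/23 = 20.9291
F = MSB/MSW = 24.3840
df = (2, 23)
p-value (upper-tail) = 0.00000
→ bracket: p<0.01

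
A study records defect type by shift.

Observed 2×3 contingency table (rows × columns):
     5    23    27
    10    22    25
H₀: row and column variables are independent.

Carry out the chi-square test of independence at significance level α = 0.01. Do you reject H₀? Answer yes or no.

Row totals [55, 57], col totals [15, 45, 52], n=112
χ² = (5−7.37)²/7.37 + (23−22.10)²/22.10 + (27−25.54)²/25.54 + (10−7.63)²/7.63 + (22−22.90)²/22.90 + (25−26.46)²/26.46 = 1.7306
df = 2
p-value (upper-tail) = 0.42091
At α=0.01: p ≥ α → fail to reject H₀

reject H₀: no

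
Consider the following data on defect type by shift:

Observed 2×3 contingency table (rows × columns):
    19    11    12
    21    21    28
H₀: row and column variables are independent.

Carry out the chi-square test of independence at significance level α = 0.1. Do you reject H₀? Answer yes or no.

Row totals [42, 70], col totals [40, 32, 40], n=112
χ² = (19−15.00)²/15.00 + (11−12.00)²/12.00 + (12−15.00)²/15.00 + (21−25.00)²/25.00 + (21−20.00)²/20.00 + (28−25.00)²/25.00 = 2.8000
df = 2
p-value (upper-tail) = 0.24660
At α=0.1: p ≥ α → fail to reject H₀

reject H₀: no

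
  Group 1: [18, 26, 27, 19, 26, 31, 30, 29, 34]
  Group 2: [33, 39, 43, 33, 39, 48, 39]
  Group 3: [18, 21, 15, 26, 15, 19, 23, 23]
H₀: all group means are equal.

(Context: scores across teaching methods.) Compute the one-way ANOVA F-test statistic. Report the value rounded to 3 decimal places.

test statistic = 29.170

Group means [26.67, 39.14, 20.00], grand mean 28.083
SSB = Σnᵢ(x̄ᵢ−x̄)² = 1396.976; SSW = ΣΣ(x−x̄ᵢ)² = 502.857
MSB = 1396.976/2 = 698.4881; MSW = 502.857/21 = 23.9456
F = MSB/MSW = 29.1698
df = (2, 21)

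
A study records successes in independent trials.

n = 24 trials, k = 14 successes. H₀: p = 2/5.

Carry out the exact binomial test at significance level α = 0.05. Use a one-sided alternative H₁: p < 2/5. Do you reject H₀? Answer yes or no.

reject H₀: no

Exact binomial: n=24, k=14, p₀=2/5=0.4000
P(X≤14) from Σ C(n,i)·p₀^i·(1−p₀)^(n−i)
p-value (one-sided, H₁ less) = 0.97834
At α=0.05: p ≥ α → fail to reject H₀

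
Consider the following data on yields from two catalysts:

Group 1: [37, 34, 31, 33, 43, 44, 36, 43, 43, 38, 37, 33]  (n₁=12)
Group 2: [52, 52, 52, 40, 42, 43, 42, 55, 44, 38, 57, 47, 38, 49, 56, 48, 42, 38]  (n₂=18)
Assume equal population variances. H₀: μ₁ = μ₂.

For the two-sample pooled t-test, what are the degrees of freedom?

degrees of freedom = 28

df = n₁ + n₂ − 2 = 12 + 18 − 2 = 28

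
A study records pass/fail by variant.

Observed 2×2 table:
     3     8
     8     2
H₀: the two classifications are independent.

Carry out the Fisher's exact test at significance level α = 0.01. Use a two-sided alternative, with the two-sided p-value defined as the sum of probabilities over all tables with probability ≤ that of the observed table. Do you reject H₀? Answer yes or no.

reject H₀: no

Margins: r₁=11, r₂=10, c₁=11, c₂=10, n=21
p_obs = C(11,3)·C(10,8)/C(21,11); sum pmf over tables with pmf ≤ p_obs
p-value (two-sided) = 0.02997
At α=0.01: p ≥ α → fail to reject H₀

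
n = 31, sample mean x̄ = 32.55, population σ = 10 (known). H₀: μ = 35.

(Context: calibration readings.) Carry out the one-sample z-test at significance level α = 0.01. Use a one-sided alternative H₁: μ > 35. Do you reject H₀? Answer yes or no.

reject H₀: no

SE = σ/√n = 10/√31 = 1.7961
z = (x̄−μ₀)/SE = (32.55−35)/1.7961 = -1.3641
p-value (one-sided, H₁ greater) = 0.91373
At α=0.01: p ≥ α → fail to reject H₀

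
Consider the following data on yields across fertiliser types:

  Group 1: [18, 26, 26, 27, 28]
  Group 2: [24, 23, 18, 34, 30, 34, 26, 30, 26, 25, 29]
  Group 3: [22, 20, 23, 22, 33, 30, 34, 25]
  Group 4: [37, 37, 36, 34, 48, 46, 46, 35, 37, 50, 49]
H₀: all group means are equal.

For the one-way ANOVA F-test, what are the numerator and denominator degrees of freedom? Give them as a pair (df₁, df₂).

k = 4 groups, N = 35 total
df = (k−1, N−k) = (4−1, 35−4) = (3, 31)

degrees of freedom = [3, 31]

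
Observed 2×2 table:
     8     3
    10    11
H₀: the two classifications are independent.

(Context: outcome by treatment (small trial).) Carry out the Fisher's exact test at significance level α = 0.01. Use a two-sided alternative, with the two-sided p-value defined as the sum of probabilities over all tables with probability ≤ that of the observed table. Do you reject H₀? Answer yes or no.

Margins: r₁=11, r₂=21, c₁=18, c₂=14, n=32
p_obs = C(11,8)·C(21,10)/C(32,18); sum pmf over tables with pmf ≤ p_obs
p-value (two-sided) = 0.26564
At α=0.01: p ≥ α → fail to reject H₀

reject H₀: no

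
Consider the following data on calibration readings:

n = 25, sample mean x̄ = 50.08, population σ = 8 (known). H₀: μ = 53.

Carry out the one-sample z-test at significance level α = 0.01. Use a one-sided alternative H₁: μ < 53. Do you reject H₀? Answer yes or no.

SE = σ/√n = 8/√25 = 1.6000
z = (x̄−μ₀)/SE = (50.08−53)/1.6000 = -1.8250
p-value (one-sided, H₁ less) = 0.03400
At α=0.01: p ≥ α → fail to reject H₀

reject H₀: no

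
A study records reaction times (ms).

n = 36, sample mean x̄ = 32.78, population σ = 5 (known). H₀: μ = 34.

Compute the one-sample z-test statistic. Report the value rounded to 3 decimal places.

test statistic = -1.464

SE = σ/√n = 5/√36 = 0.8333
z = (x̄−μ₀)/SE = (32.78−34)/0.8333 = -1.4640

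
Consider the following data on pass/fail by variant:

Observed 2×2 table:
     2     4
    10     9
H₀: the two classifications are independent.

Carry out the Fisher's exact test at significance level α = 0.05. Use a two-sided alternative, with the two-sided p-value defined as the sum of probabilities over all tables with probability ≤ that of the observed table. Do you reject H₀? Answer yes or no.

Margins: r₁=6, r₂=19, c₁=12, c₂=13, n=25
p_obs = C(6,2)·C(19,10)/C(25,12); sum pmf over tables with pmf ≤ p_obs
p-value (two-sided) = 0.64472
At α=0.05: p ≥ α → fail to reject H₀

reject H₀: no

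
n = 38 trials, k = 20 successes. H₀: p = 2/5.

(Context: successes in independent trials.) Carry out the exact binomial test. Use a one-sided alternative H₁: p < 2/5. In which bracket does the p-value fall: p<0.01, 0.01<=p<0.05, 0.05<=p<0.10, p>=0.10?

p-value bracket: p>=0.10

Exact binomial: n=38, k=20, p₀=2/5=0.4000
P(X≤20) from Σ C(n,i)·p₀^i·(1−p₀)^(n−i)
p-value (one-sided, H₁ less) = 0.95912
→ bracket: p>=0.10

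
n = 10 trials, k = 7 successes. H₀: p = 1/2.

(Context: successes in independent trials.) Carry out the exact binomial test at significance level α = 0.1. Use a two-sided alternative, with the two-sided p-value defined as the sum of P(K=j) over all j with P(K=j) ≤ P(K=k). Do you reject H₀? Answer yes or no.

Exact binomial: n=10, k=7, p₀=1/2=0.5000
P(X=j) = C(n,j)·p₀^j·(1−p₀)^(n−j); p = Σ P(X=j) over j with P(X=j) ≤ P(X=7)
p-value (two-sided) = 0.34375
At α=0.1: p ≥ α → fail to reject H₀

reject H₀: no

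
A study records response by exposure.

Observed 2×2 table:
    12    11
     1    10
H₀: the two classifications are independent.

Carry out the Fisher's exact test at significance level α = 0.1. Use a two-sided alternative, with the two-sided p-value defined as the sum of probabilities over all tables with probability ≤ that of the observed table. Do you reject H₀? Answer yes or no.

reject H₀: yes

Margins: r₁=23, r₂=11, c₁=13, c₂=21, n=34
p_obs = C(23,12)·C(11,1)/C(34,13); sum pmf over tables with pmf ≤ p_obs
p-value (two-sided) = 0.02379
At α=0.1: p < α → reject H₀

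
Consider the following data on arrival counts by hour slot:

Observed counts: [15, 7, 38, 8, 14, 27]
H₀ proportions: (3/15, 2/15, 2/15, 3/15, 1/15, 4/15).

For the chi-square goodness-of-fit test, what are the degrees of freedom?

degrees of freedom = 5

df = k − 1 = 6 − 1 = 5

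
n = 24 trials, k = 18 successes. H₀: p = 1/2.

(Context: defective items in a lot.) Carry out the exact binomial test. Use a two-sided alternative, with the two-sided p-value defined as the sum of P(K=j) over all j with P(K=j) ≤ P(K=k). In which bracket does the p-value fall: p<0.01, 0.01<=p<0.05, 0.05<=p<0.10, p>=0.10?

Exact binomial: n=24, k=18, p₀=1/2=0.5000
P(X=j) = C(n,j)·p₀^j·(1−p₀)^(n−j); p = Σ P(X=j) over j with P(X=j) ≤ P(X=18)
p-value (two-sided) = 0.02266
→ bracket: 0.01<=p<0.05

p-value bracket: 0.01<=p<0.05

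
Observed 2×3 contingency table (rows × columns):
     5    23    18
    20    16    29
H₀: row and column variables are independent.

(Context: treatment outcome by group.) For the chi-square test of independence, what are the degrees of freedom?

degrees of freedom = 2

df = (r−1)(c−1) = (2−1)·(3−1) = 2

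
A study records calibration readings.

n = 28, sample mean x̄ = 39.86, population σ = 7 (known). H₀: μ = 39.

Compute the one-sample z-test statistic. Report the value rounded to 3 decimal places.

test statistic = 0.650

SE = σ/√n = 7/√28 = 1.3229
z = (x̄−μ₀)/SE = (39.86−39)/1.3229 = 0.6501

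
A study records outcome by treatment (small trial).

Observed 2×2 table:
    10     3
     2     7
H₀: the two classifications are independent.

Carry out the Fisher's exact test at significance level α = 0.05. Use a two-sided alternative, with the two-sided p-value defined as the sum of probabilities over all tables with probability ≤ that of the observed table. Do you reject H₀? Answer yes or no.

Margins: r₁=13, r₂=9, c₁=12, c₂=10, n=22
p_obs = C(13,10)·C(9,2)/C(22,12); sum pmf over tables with pmf ≤ p_obs
p-value (two-sided) = 0.02742
At α=0.05: p < α → reject H₀

reject H₀: yes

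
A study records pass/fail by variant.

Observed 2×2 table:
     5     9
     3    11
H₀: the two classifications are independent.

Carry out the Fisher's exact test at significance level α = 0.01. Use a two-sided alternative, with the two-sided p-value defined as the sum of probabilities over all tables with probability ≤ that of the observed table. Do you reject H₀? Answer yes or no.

Margins: r₁=14, r₂=14, c₁=8, c₂=20, n=28
p_obs = C(14,5)·C(14,3)/C(28,8); sum pmf over tables with pmf ≤ p_obs
p-value (two-sided) = 0.67762
At α=0.01: p ≥ α → fail to reject H₀

reject H₀: no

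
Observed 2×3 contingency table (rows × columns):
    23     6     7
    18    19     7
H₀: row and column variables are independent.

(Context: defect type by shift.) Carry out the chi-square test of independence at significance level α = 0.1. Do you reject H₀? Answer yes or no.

Row totals [36, 44], col totals [41, 25, 14], n=80
χ² = (23−18.45)²/18.45 + (6−11.25)²/11.25 + (7−6.30)²/6.30 + (18−22.55)²/22.55 + (19−13.75)²/13.75 + (7−7.70)²/7.70 = 6.6361
df = 2
p-value (upper-tail) = 0.03622
At α=0.1: p < α → reject H₀

reject H₀: yes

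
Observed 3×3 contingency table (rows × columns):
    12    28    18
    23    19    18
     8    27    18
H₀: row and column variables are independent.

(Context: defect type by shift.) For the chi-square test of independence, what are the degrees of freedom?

df = (r−1)(c−1) = (3−1)·(3−1) = 4

degrees of freedom = 4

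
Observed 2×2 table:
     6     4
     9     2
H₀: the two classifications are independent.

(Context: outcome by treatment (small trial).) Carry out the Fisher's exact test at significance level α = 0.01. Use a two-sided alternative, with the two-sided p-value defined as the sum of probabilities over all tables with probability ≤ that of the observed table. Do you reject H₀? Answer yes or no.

Margins: r₁=10, r₂=11, c₁=15, c₂=6, n=21
p_obs = C(10,6)·C(11,9)/C(21,15); sum pmf over tables with pmf ≤ p_obs
p-value (two-sided) = 0.36146
At α=0.01: p ≥ α → fail to reject H₀

reject H₀: no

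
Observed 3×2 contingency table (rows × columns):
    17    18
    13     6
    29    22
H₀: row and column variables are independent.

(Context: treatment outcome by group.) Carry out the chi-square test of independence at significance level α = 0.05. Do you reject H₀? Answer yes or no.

Row totals [35, 19, 51], col totals [59, 46], n=105
χ² = (17−19.67)²/19.67 + (18−15.33)²/15.33 + (13−10.68)²/10.68 + (6−8.32)²/8.32 + (29−28.66)²/28.66 + (22−22.34)²/22.34 = 1.9893
df = 2
p-value (upper-tail) = 0.36986
At α=0.05: p ≥ α → fail to reject H₀

reject H₀: no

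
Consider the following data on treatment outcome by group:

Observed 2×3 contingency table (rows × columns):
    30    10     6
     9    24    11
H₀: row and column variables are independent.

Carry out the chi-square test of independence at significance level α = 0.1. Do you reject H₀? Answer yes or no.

Row totals [46, 44], col totals [39, 34, 17], n=90
χ² = (30−19.93)²/19.93 + (10−17.38)²/17.38 + (6−8.69)²/8.69 + (9−19.07)²/19.07 + (24−16.62)²/16.62 + (11−8.31)²/8.31 = 18.5077
df = 2
p-value (upper-tail) = 0.00010
At α=0.1: p < α → reject H₀

reject H₀: yes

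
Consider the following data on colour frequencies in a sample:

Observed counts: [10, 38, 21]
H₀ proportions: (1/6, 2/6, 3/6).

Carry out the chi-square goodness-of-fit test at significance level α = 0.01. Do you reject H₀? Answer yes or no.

n = 69; E_i = n·p_i = [11.50, 23.00, 34.50]
χ² = (10−11.50)²/11.50 + (38−23.00)²/23.00 + (21−34.50)²/34.50 = 15.2609
df = 2
p-value (upper-tail) = 0.00049
At α=0.01: p < α → reject H₀

reject H₀: yes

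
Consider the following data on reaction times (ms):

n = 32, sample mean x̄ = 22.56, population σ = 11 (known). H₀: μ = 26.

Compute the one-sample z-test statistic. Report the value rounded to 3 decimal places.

test statistic = -1.769

SE = σ/√n = 11/√32 = 1.9445
z = (x̄−μ₀)/SE = (22.56−26)/1.9445 = -1.7691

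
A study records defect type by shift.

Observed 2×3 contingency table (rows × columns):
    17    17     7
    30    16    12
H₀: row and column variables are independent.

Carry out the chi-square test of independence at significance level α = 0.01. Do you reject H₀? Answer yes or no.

reject H₀: no

Row totals [41, 58], col totals [47, 33, 19], n=99
χ² = (17−19.46)²/19.46 + (17−13.67)²/13.67 + (7−7.87)²/7.87 + (30−27.54)²/27.54 + (16−19.33)²/19.33 + (12−11.13)²/11.13 = 2.0841
df = 2
p-value (upper-tail) = 0.35273
At α=0.01: p ≥ α → fail to reject H₀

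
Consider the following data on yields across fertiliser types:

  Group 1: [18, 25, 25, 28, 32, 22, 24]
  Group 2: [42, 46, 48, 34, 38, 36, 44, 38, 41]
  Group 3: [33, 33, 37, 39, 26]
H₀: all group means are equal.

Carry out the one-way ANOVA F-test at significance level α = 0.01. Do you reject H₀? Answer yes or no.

Group means [24.86, 40.78, 33.60], grand mean 33.762
SSB = Σnᵢ(x̄ᵢ−x̄)² = 998.197; SSW = ΣΣ(x−x̄ᵢ)² = 391.613
MSB = 998.197/2 = 499.0984; MSW = 391.613/18 = 21.7563
F = MSB/MSW = 22.9404
df = (2, 18)
p-value (upper-tail) = 0.00001
At α=0.01: p < α → reject H₀

reject H₀: yes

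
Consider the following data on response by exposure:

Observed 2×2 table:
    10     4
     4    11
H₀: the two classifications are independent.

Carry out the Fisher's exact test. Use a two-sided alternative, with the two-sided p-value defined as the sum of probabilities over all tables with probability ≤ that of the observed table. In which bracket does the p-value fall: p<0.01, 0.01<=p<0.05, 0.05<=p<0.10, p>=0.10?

p-value bracket: 0.01<=p<0.05

Margins: r₁=14, r₂=15, c₁=14, c₂=15, n=29
p_obs = C(14,10)·C(15,4)/C(29,14); sum pmf over tables with pmf ≤ p_obs
p-value (two-sided) = 0.02684
→ bracket: 0.01<=p<0.05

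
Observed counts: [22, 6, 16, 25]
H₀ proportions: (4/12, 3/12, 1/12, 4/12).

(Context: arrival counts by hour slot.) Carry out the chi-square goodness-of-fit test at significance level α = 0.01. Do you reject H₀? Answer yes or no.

n = 69; E_i = n·p_i = [23.00, 17.25, 5.75, 23.00]
χ² = (22−23.00)²/23.00 + (6−17.25)²/17.25 + (16−5.75)²/5.75 + (25−23.00)²/23.00 = 25.8261
df = 3
p-value (upper-tail) = 0.00001
At α=0.01: p < α → reject H₀

reject H₀: yes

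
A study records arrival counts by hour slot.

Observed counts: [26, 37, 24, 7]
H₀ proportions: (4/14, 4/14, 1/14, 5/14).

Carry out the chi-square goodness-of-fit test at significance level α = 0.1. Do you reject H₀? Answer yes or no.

reject H₀: yes

n = 94; E_i = n·p_i = [26.86, 26.86, 6.71, 33.57]
χ² = (26−26.86)²/26.86 + (37−26.86)²/26.86 + (24−6.71)²/6.71 + (7−33.57)²/33.57 = 69.3904
df = 3
p-value (upper-tail) = 0.00000
At α=0.1: p < α → reject H₀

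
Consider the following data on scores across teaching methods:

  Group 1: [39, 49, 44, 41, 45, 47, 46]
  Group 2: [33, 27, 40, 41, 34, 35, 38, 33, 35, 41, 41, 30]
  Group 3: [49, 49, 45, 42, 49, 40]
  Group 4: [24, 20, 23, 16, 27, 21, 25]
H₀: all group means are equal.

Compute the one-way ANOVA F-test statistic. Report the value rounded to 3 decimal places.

Group means [44.43, 35.67, 45.67, 22.29], grand mean 36.531
SSB = Σnᵢ(x̄ᵢ−x̄)² = 2366.826; SSW = ΣΣ(x−x̄ᵢ)² = 465.143
MSB = 2366.826/3 = 788.9420; MSW = 465.143/28 = 16.6122
F = MSB/MSW = 47.4916
df = (3, 28)

test statistic = 47.492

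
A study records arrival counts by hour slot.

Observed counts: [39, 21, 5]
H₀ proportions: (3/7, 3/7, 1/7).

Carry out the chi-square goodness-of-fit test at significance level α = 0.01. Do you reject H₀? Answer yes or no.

n = 65; E_i = n·p_i = [27.86, 27.86, 9.29]
χ² = (39−27.86)²/27.86 + (21−27.86)²/27.86 + (5−9.29)²/9.29 = 8.1231
df = 2
p-value (upper-tail) = 0.01722
At α=0.01: p ≥ α → fail to reject H₀

reject H₀: no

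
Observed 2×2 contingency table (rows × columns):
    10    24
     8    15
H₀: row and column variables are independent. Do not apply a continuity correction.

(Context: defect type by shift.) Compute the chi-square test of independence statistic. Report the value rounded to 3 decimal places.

Row totals [34, 23], col totals [18, 39], n=57
χ² = (10−10.74)²/10.74 + (24−23.26)²/23.26 + (8−7.26)²/7.26 + (15−15.74)²/15.74 = 0.1832
df = 1

test statistic = 0.183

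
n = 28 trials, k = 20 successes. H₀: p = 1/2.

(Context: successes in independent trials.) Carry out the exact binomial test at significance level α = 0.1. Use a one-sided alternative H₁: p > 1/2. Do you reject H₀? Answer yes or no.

reject H₀: yes

Exact binomial: n=28, k=20, p₀=1/2=0.5000
P(X≥20) from Σ C(n,i)·p₀^i·(1−p₀)^(n−i)
p-value (one-sided, H₁ greater) = 0.01785
At α=0.1: p < α → reject H₀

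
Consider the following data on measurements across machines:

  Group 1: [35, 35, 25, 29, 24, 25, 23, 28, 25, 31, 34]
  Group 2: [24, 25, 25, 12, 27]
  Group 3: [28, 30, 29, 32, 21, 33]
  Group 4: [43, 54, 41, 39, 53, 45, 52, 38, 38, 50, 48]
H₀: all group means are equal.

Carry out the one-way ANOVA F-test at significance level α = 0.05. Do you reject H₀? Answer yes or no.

reject H₀: yes

Group means [28.55, 22.60, 28.83, 45.55], grand mean 33.364
SSB = Σnᵢ(x̄ᵢ−x̄)² = 2590.148; SSW = ΣΣ(x−x̄ᵢ)² = 823.488
MSB = 2590.148/3 = 863.3828; MSW = 823.488/29 = 28.3961
F = MSB/MSW = 30.4049
df = (3, 29)
p-value (upper-tail) = 0.00000
At α=0.05: p < α → reject H₀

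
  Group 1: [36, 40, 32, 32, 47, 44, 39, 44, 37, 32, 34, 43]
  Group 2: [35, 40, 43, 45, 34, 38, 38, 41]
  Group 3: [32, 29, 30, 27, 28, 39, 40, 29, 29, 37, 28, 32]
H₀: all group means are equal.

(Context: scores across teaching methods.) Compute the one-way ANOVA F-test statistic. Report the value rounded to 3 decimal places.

test statistic = 8.566

Group means [38.33, 39.25, 31.67], grand mean 36.062
SSB = Σnᵢ(x̄ᵢ−x̄)² = 375.042; SSW = ΣΣ(x−x̄ᵢ)² = 634.833
MSB = 375.042/2 = 187.5208; MSW = 634.833/29 = 21.8908
F = MSB/MSW = 8.5662
df = (2, 29)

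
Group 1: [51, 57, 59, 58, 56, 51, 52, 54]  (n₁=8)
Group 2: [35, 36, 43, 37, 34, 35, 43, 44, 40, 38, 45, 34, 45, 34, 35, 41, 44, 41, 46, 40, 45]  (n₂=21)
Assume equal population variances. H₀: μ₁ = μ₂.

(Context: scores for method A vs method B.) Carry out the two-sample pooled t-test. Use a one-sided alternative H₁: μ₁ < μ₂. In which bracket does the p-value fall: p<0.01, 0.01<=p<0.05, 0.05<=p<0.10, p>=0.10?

p-value bracket: p>=0.10

x̄₁=54.750, s₁=3.196, n₁=8
x̄₂=39.762, s₂=4.323, n₂=21
s_p² = [7·3.196² + 20·4.323²]/27 = 16.4929
SE = √(s_p²·(1/8+1/21)) = 1.6873
t = (54.750−39.762)/1.6873 = 8.8829
df = 27
p-value (one-sided, H₁ less) = 1.00000
→ bracket: p>=0.10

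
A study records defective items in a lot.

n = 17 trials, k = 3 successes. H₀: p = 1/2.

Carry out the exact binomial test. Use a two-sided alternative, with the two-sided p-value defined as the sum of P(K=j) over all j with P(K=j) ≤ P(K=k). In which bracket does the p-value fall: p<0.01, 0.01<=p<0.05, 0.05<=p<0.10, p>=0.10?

p-value bracket: 0.01<=p<0.05

Exact binomial: n=17, k=3, p₀=1/2=0.5000
P(X=j) = C(n,j)·p₀^j·(1−p₀)^(n−j); p = Σ P(X=j) over j with P(X=j) ≤ P(X=3)
p-value (two-sided) = 0.01273
→ bracket: 0.01<=p<0.05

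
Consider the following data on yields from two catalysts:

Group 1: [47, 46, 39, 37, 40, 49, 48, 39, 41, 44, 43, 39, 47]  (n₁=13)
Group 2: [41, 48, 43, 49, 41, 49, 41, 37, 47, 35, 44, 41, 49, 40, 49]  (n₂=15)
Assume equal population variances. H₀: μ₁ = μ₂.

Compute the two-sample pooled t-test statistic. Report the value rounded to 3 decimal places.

x̄₁=43.000, s₁=4.082, n₁=13
x̄₂=43.600, s₂=4.672, n₂=15
s_p² = [12·4.082² + 14·4.672²]/26 = 19.4462
SE = √(s_p²·(1/13+1/15)) = 1.6710
t = (43.000−43.600)/1.6710 = -0.3591
df = 26

test statistic = -0.359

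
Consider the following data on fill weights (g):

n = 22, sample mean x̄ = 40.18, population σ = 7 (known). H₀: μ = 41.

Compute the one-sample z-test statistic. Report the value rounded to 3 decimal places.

SE = σ/√n = 7/√22 = 1.4924
z = (x̄−μ₀)/SE = (40.18−41)/1.4924 = -0.5494

test statistic = -0.549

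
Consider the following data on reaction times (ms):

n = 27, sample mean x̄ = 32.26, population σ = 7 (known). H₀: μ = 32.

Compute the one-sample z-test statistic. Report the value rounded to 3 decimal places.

test statistic = 0.193

SE = σ/√n = 7/√27 = 1.3472
z = (x̄−μ₀)/SE = (32.26−32)/1.3472 = 0.1930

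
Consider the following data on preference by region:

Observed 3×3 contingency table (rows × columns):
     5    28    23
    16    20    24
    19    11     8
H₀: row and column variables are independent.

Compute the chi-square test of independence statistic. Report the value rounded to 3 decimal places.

test statistic = 21.021

Row totals [56, 60, 38], col totals [40, 59, 55], n=154
χ² = (5−14.55)²/14.55 + (28−21.45)²/21.45 + (23−20.00)²/20.00 + (16−15.58)²/15.58 + (20−22.99)²/22.99 + (24−21.43)²/21.43 + (19−9.87)²/9.87 + (11−14.56)²/14.56 + (8−13.57)²/13.57 = 21.0210
df = 4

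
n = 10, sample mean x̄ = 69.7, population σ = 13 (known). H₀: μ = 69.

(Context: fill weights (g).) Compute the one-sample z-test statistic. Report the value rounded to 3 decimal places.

test statistic = 0.170

SE = σ/√n = 13/√10 = 4.1110
z = (x̄−μ₀)/SE = (69.7−69)/4.1110 = 0.1703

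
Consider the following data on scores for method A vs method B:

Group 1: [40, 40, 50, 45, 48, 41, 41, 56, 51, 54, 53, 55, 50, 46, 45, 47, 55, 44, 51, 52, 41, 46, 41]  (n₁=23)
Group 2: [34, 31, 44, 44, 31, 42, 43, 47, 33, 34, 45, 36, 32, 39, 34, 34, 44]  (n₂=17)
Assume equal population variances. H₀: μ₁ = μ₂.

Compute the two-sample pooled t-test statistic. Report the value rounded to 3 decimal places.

test statistic = 5.394

x̄₁=47.478, s₁=5.333, n₁=23
x̄₂=38.059, s₂=5.629, n₂=17
s_p² = [22·5.333² + 16·5.629²]/38 = 29.8074
SE = √(s_p²·(1/23+1/17)) = 1.7462
t = (47.478−38.059)/1.7462 = 5.3941
df = 38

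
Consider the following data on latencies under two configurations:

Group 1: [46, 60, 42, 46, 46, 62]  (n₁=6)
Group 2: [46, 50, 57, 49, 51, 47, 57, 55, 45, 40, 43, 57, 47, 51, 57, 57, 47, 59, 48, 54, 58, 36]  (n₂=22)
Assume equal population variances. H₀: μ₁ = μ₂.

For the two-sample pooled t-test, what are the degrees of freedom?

degrees of freedom = 26

df = n₁ + n₂ − 2 = 6 + 22 − 2 = 26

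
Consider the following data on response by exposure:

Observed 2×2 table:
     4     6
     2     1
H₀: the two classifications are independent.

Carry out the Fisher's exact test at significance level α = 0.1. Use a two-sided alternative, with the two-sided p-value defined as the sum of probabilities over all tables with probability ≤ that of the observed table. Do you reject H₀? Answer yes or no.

Margins: r₁=10, r₂=3, c₁=6, c₂=7, n=13
p_obs = C(10,4)·C(3,2)/C(13,6); sum pmf over tables with pmf ≤ p_obs
p-value (two-sided) = 0.55944
At α=0.1: p ≥ α → fail to reject H₀

reject H₀: no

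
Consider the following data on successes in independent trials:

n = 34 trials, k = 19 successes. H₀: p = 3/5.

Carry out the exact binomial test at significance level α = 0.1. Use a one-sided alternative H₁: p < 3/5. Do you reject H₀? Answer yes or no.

reject H₀: no

Exact binomial: n=34, k=19, p₀=3/5=0.6000
P(X≤19) from Σ C(n,i)·p₀^i·(1−p₀)^(n−i)
p-value (one-sided, H₁ less) = 0.37260
At α=0.1: p ≥ α → fail to reject H₀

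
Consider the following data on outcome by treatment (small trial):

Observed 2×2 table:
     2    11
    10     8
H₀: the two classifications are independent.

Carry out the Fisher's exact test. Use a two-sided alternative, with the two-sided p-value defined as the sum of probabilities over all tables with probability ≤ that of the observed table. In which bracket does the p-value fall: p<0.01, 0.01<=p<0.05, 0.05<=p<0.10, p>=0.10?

p-value bracket: 0.01<=p<0.05

Margins: r₁=13, r₂=18, c₁=12, c₂=19, n=31
p_obs = C(13,2)·C(18,10)/C(31,12); sum pmf over tables with pmf ≤ p_obs
p-value (two-sided) = 0.03170
→ bracket: 0.01<=p<0.05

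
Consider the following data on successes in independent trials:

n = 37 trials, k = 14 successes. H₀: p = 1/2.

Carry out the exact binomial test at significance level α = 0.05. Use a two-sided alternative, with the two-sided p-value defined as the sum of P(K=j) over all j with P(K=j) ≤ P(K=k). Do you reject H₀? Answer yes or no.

Exact binomial: n=37, k=14, p₀=1/2=0.5000
P(X=j) = C(n,j)·p₀^j·(1−p₀)^(n−j); p = Σ P(X=j) over j with P(X=j) ≤ P(X=14)
p-value (two-sided) = 0.18774
At α=0.05: p ≥ α → fail to reject H₀

reject H₀: no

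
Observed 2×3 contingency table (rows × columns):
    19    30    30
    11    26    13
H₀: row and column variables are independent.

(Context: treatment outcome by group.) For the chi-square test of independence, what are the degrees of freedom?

df = (r−1)(c−1) = (2−1)·(3−1) = 2

degrees of freedom = 2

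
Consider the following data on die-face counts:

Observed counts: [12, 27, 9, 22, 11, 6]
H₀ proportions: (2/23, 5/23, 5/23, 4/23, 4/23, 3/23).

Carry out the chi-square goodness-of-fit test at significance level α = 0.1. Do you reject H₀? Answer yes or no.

n = 87; E_i = n·p_i = [7.57, 18.91, 18.91, 15.13, 15.13, 11.35]
χ² = (12−7.57)²/7.57 + (27−18.91)²/18.91 + (9−18.91)²/18.91 + (22−15.13)²/15.13 + (11−15.13)²/15.13 + (6−11.35)²/11.35 = 18.0201
df = 5
p-value (upper-tail) = 0.00292
At α=0.1: p < α → reject H₀

reject H₀: yes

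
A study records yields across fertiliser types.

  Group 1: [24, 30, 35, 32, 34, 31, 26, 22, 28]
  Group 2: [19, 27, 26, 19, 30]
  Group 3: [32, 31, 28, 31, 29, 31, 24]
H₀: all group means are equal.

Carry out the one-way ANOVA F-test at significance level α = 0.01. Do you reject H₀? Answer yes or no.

Group means [29.11, 24.20, 29.43], grand mean 28.048
SSB = Σnᵢ(x̄ᵢ−x̄)² = 97.549; SSW = ΣΣ(x−x̄ᵢ)² = 303.403
MSB = 97.549/2 = 48.7746; MSW = 303.403/18 = 16.8557
F = MSB/MSW = 2.8937
df = (2, 18)
p-value (upper-tail) = 0.08135
At α=0.01: p ≥ α → fail to reject H₀

reject H₀: no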